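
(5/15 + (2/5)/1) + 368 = 5531/15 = 368.73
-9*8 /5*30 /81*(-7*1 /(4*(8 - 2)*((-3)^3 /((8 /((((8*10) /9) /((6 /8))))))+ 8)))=-7 /144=-0.05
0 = 0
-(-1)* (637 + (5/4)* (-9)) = 2503/4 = 625.75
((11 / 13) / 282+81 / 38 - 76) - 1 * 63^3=-8710959380 / 34827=-250120.87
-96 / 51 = -32 / 17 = -1.88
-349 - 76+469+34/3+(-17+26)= 193/3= 64.33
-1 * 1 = -1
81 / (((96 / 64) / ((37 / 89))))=1998 / 89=22.45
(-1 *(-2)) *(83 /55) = 166 /55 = 3.02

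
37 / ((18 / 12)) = 74 / 3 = 24.67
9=9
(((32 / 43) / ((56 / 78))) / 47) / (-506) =-156 / 3579191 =-0.00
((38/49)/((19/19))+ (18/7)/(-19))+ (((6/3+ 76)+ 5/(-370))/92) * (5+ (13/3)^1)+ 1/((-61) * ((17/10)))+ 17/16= 378776558135/39436579056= 9.60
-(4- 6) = 2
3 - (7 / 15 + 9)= -97 / 15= -6.47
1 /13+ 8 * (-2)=-207 /13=-15.92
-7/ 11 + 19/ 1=202/ 11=18.36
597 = 597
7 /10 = 0.70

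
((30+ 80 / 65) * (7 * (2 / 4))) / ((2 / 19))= 26999 / 26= 1038.42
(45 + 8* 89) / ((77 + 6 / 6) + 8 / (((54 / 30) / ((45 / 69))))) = 52233 / 5582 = 9.36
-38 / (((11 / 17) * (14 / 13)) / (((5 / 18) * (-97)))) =2036515 / 1386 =1469.35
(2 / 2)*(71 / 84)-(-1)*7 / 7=155 / 84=1.85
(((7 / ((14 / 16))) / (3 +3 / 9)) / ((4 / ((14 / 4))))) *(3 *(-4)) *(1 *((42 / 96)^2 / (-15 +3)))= 0.40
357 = 357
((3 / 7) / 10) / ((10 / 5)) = 3 / 140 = 0.02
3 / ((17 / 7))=21 / 17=1.24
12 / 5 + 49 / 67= 1049 / 335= 3.13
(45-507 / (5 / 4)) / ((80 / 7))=-12621 / 400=-31.55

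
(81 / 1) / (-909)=-9 / 101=-0.09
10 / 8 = 1.25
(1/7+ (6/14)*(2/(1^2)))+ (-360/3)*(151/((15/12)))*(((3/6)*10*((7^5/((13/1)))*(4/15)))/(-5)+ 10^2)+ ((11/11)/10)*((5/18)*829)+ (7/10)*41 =8302504439/2340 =3548078.82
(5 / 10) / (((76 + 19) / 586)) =293 / 95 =3.08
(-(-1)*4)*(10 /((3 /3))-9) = 4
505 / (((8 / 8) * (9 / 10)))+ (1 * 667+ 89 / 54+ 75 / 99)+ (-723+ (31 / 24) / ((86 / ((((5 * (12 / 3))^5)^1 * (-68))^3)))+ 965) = -3952606445567999999962388975 / 25542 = -154749293147286821703953.80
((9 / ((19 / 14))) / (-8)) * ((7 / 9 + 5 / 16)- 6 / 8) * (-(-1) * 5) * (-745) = 1277675 / 1216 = 1050.72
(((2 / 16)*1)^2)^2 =1 / 4096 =0.00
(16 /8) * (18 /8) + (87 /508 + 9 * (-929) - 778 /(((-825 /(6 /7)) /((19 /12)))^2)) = -8356.33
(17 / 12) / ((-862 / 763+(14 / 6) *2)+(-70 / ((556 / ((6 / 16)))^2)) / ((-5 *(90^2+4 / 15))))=3897656884129792 / 9731070893818273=0.40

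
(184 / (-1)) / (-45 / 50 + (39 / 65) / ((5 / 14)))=-9200 / 39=-235.90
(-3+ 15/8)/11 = -9/88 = -0.10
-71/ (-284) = 1/ 4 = 0.25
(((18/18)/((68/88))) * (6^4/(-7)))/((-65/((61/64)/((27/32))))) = 32208/7735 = 4.16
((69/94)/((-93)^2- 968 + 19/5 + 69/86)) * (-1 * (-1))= 4945/51775341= 0.00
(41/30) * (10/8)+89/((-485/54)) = -8.20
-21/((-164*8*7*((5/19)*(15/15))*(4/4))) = 57/6560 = 0.01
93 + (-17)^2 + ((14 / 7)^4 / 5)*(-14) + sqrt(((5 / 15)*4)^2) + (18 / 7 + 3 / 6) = 71737 / 210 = 341.60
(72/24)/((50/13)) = 39/50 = 0.78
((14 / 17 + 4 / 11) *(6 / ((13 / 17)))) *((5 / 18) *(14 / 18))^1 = 2590 / 1287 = 2.01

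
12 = 12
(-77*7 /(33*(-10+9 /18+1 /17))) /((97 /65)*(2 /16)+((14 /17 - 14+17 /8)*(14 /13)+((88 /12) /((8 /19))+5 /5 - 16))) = -14727440 /79156353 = -0.19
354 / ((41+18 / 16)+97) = 944 / 371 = 2.54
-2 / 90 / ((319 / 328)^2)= -107584 / 4579245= -0.02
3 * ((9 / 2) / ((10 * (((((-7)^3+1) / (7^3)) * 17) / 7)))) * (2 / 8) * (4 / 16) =-7203 / 206720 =-0.03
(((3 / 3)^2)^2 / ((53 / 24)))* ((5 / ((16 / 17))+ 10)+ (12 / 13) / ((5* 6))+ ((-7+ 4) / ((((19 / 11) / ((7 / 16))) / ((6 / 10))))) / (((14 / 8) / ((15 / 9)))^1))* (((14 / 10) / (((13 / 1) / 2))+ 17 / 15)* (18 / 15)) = 232441767 / 21272875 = 10.93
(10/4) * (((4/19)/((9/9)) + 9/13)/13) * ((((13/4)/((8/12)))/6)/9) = 0.02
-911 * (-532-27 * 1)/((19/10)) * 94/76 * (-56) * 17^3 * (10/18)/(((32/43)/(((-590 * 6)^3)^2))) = -48372483214271231178967767600000000/361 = -133995798377482634844786100000000.00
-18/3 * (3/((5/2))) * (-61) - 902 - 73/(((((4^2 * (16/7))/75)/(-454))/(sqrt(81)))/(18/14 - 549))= -107212446721/320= -335038896.00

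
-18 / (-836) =0.02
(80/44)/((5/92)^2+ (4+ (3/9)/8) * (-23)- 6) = -101568/5527885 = -0.02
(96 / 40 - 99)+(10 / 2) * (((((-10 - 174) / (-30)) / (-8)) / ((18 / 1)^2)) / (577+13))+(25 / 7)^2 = -4712171591 / 56201040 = -83.84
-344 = -344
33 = 33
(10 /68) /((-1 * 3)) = -5 /102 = -0.05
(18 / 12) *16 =24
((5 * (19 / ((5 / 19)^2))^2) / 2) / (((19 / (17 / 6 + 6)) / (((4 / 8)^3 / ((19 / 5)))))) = 6907013 / 2400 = 2877.92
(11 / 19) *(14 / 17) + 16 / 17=458 / 323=1.42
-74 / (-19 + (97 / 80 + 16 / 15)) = 17760 / 4013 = 4.43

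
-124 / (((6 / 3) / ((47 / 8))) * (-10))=1457 / 40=36.42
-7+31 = 24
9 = 9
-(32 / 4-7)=-1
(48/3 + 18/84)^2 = 51529/196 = 262.90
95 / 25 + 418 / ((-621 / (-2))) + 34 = 121549 / 3105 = 39.15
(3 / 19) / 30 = 1 / 190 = 0.01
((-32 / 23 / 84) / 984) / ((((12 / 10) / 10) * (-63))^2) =-625 / 2122148889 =-0.00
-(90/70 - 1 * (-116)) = -821/7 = -117.29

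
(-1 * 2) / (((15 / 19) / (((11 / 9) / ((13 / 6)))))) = -836 / 585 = -1.43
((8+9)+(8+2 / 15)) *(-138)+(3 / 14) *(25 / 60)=-971127 / 280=-3468.31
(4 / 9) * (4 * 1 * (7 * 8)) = 896 / 9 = 99.56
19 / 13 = 1.46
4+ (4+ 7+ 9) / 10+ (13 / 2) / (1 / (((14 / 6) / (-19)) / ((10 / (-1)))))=6.08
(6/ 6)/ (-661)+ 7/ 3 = 4624/ 1983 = 2.33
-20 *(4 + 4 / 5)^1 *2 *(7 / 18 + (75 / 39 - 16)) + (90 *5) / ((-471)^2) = 2526425854 / 961311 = 2628.10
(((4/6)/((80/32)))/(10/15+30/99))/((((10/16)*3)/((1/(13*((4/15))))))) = 11/260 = 0.04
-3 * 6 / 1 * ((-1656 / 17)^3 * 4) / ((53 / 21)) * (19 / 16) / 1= 8153919260928 / 260389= 31314376.80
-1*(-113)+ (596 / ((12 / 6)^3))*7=1269 / 2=634.50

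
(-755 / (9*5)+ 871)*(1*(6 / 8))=1922 / 3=640.67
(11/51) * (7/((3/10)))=770/153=5.03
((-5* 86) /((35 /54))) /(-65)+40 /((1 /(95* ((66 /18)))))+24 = 19065692 /1365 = 13967.54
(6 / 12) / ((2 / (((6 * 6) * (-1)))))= -9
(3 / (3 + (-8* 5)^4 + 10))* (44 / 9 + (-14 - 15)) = -217 / 7680039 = -0.00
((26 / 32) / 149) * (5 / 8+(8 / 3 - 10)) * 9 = -6279 / 19072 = -0.33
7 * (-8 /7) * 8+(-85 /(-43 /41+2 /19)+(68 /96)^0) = 3982 /147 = 27.09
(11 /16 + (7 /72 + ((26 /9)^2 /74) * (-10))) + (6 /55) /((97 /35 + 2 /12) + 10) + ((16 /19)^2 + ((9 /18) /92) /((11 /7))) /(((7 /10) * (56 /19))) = 34733057923 /3230300769696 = 0.01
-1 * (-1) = 1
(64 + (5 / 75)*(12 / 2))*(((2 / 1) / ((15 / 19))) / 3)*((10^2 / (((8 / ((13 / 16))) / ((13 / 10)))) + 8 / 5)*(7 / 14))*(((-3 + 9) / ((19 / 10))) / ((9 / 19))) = 4830161 / 1800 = 2683.42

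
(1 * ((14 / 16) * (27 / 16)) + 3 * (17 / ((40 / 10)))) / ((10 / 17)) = 30957 / 1280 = 24.19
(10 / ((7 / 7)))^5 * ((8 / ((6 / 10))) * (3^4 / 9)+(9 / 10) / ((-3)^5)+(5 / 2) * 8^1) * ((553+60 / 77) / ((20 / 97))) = 78171677211500 / 2079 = 37600614339.35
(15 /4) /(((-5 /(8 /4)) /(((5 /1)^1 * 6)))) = -45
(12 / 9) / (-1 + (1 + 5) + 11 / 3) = 2 / 13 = 0.15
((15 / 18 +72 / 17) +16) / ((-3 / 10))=-10745 / 153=-70.23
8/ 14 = 4/ 7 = 0.57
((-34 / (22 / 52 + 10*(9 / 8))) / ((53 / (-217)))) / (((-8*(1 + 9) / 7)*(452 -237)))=-335699 / 69167650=-0.00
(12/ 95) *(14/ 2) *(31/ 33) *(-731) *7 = -4250.29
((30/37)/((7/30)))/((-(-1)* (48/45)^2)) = 50625/16576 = 3.05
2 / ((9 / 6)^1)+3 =13 / 3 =4.33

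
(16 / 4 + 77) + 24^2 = 657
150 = 150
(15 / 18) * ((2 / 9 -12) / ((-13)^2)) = -265 / 4563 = -0.06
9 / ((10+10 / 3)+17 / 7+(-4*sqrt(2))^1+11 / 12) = 28224*sqrt(2) / 193001+117684 / 193001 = 0.82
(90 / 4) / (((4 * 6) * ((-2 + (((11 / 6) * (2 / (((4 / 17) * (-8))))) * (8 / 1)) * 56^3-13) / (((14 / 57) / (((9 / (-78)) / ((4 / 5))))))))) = 91 / 155991767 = 0.00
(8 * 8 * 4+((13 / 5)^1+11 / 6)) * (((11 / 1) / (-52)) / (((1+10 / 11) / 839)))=-61012919 / 2520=-24211.48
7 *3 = 21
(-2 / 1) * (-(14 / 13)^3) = 5488 / 2197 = 2.50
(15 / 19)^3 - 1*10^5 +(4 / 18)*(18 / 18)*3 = -2057676157 / 20577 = -99998.84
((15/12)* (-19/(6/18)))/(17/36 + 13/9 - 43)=855/493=1.73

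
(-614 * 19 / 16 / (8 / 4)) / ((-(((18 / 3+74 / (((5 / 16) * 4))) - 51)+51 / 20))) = 5833 / 268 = 21.76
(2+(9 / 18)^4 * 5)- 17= -235 / 16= -14.69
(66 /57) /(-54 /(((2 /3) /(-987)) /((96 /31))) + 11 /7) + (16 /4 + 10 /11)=55121620364 /11228467525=4.91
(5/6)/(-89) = -5/534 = -0.01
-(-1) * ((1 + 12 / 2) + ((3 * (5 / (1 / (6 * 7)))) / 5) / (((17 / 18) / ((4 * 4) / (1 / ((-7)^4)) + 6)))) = 87141215 / 17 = 5125953.82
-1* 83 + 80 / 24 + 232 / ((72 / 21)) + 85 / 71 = -767 / 71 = -10.80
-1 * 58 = -58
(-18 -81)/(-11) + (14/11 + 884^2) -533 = 8590266/11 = 780933.27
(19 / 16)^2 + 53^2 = 719465 / 256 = 2810.41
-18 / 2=-9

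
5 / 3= 1.67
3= 3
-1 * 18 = -18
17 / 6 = 2.83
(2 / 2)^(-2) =1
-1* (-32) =32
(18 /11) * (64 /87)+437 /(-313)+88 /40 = 1002262 /499235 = 2.01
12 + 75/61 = 807/61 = 13.23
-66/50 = -33/25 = -1.32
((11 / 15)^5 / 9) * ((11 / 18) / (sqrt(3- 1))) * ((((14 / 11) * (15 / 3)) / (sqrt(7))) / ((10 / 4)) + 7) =161051 * sqrt(14) / 61509375 + 12400927 * sqrt(2) / 246037500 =0.08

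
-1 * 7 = -7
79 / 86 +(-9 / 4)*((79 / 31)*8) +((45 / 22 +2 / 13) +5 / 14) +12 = -81116557 / 2668666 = -30.40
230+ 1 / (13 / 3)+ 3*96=6737 / 13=518.23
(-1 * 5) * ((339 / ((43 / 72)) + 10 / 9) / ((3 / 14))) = -15407140 / 1161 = -13270.58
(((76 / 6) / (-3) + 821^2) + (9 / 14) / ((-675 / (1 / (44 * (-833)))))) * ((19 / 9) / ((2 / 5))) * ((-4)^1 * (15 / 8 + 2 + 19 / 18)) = -104979324793839847 / 1496281248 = -70160155.34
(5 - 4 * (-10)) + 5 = 50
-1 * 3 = -3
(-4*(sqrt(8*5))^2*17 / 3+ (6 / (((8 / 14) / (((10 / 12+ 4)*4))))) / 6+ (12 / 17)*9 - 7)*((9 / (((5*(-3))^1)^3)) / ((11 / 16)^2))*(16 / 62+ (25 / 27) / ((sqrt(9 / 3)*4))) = 570208*sqrt(3) / 1499553+ 18246656 / 14347575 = 1.93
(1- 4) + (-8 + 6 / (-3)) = -13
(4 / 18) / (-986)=-0.00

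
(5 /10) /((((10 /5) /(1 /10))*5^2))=1 /1000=0.00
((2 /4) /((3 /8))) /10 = 2 /15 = 0.13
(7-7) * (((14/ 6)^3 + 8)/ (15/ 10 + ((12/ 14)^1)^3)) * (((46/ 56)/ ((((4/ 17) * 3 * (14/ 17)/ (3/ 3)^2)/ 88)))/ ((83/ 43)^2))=0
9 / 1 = 9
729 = 729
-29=-29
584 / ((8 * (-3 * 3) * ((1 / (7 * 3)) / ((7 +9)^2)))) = -130816 / 3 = -43605.33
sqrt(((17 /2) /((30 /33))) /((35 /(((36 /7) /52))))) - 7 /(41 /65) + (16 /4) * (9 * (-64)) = -94919 /41 + 3 * sqrt(2431) /910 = -2314.94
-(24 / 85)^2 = -576 / 7225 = -0.08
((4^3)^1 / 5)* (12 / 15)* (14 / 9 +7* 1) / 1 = 87.61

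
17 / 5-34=-153 / 5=-30.60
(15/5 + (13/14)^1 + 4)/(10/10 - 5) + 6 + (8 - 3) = 505/56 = 9.02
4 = 4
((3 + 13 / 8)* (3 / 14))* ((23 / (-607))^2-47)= -961069857 / 20633144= -46.58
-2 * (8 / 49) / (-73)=16 / 3577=0.00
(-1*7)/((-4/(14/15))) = 49/30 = 1.63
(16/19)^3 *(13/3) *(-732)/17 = -12992512/116603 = -111.43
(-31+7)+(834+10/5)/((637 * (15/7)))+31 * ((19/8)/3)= 4201/3640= 1.15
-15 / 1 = -15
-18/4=-9/2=-4.50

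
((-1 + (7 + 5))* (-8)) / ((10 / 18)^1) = -158.40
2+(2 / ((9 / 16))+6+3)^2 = 12931 / 81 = 159.64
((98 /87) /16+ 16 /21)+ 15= 77135 /4872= 15.83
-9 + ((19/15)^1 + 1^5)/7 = -911/105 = -8.68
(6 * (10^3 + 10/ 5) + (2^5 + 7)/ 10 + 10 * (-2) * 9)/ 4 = 58359/ 40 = 1458.98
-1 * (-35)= 35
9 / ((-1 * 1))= -9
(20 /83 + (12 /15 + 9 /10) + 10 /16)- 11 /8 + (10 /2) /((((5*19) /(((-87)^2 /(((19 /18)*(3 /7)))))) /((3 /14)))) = 113794557 /599260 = 189.89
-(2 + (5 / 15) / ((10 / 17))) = -77 / 30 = -2.57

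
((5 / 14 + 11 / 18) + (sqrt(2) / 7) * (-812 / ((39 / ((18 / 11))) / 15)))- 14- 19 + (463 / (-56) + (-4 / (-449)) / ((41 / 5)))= -10440 * sqrt(2) / 143- 373895119 / 9278136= -143.55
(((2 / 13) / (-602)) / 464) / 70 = -1 / 127094240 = -0.00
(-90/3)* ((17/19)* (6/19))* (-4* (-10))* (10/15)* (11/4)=-224400/361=-621.61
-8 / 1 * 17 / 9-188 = -1828 / 9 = -203.11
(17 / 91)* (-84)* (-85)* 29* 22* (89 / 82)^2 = 21907347330 / 21853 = 1002486.95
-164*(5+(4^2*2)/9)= -12628/9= -1403.11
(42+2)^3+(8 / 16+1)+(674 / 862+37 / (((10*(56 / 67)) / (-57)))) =20499659407 / 241360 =84933.96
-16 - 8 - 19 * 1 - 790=-833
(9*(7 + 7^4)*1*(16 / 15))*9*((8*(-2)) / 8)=-2080512 / 5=-416102.40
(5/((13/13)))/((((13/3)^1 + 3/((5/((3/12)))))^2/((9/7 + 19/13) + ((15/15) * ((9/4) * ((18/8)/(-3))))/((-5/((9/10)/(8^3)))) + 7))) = 2.42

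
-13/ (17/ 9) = -117/ 17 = -6.88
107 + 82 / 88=4749 / 44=107.93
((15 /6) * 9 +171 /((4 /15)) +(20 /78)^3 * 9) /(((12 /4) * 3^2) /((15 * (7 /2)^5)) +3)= 1470873428675 /6654089052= 221.05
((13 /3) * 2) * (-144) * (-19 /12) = 1976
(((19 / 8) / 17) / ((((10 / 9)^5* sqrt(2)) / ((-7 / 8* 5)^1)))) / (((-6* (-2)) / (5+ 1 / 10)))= -7853517* sqrt(2) / 102400000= -0.11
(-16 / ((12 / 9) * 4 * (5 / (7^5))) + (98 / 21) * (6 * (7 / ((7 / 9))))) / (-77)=7023 / 55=127.69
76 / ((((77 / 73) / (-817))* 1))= -4532716 / 77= -58866.44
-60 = -60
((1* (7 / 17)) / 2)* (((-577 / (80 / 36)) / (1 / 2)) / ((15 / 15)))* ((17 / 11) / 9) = -4039 / 220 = -18.36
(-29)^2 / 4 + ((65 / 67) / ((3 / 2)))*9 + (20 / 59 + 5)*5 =3838613 / 15812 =242.77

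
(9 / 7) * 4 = 36 / 7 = 5.14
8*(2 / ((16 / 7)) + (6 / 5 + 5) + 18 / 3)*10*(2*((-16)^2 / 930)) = 267776 / 465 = 575.86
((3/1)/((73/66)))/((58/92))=9108/2117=4.30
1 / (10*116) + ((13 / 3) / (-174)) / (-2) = 139 / 10440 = 0.01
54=54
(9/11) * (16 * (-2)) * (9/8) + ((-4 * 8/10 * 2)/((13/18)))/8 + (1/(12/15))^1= -83833/2860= -29.31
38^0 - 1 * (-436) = 437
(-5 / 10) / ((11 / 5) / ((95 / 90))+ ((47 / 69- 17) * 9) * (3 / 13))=28405 / 1807056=0.02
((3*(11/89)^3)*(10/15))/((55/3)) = 726/3524845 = 0.00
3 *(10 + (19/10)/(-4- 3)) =2043/70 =29.19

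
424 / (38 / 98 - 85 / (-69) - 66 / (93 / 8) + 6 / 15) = -111099660 / 958439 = -115.92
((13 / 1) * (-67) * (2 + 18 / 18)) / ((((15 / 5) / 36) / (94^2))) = -277061616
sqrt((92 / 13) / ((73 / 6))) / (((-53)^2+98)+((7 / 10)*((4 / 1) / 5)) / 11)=550*sqrt(130962) / 758667611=0.00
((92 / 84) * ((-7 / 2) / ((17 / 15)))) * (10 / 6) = -575 / 102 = -5.64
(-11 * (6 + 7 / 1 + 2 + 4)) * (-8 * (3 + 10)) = 21736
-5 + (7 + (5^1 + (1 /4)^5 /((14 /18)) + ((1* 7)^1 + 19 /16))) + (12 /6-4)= 94537 /7168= 13.19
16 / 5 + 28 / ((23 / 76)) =11008 / 115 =95.72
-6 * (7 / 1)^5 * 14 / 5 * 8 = -11294304 / 5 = -2258860.80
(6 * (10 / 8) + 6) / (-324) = -1 / 24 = -0.04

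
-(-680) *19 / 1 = 12920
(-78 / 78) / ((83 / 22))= -22 / 83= -0.27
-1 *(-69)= 69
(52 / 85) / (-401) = -52 / 34085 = -0.00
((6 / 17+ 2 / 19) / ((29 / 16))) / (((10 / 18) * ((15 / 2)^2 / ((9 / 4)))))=21312 / 1170875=0.02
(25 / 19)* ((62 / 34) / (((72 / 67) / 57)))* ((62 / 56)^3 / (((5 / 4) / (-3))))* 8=-3316.11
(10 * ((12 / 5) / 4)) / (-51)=-2 / 17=-0.12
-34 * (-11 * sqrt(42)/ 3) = 374 * sqrt(42)/ 3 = 807.93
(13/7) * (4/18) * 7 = 26/9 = 2.89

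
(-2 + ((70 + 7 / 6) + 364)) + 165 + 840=1438.17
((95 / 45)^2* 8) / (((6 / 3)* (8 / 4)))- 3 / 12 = 2807 / 324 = 8.66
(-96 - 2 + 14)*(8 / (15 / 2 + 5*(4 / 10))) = -1344 / 19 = -70.74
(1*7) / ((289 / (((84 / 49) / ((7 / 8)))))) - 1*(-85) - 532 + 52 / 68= -902638 / 2023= -446.19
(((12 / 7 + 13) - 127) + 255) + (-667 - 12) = -3754 / 7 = -536.29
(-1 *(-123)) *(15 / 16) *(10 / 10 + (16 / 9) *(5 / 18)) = 24805 / 144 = 172.26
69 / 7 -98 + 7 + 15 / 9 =-1669 / 21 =-79.48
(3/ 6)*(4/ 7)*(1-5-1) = -10/ 7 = -1.43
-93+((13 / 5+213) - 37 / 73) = 44564 / 365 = 122.09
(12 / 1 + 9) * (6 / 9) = 14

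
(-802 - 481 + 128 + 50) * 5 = -5525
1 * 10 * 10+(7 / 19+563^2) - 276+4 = 6019150 / 19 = 316797.37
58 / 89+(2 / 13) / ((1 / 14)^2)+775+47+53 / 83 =853.44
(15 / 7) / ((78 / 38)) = 1.04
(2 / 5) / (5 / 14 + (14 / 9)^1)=252 / 1205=0.21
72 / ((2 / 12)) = 432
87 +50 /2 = 112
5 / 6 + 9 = 59 / 6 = 9.83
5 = 5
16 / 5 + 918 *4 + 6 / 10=18379 / 5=3675.80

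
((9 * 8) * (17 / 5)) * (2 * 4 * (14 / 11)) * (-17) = -2330496 / 55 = -42372.65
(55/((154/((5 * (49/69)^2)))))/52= 8575/495144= 0.02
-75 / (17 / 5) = -375 / 17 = -22.06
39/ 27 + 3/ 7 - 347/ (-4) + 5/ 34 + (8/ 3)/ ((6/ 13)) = 405043/ 4284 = 94.55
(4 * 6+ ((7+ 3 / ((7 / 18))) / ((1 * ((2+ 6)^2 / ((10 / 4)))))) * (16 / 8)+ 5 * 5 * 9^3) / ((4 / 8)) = 8176067 / 224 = 36500.30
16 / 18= 8 / 9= 0.89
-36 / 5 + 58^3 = 975524 / 5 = 195104.80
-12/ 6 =-2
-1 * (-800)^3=512000000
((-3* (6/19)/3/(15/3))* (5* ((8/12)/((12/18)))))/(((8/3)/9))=-1.07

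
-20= -20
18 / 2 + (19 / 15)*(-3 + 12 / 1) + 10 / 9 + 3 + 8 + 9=1868 / 45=41.51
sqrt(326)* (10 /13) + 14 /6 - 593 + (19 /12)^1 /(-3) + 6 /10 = -576.71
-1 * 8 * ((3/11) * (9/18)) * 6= -72/11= -6.55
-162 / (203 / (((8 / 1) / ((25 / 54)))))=-69984 / 5075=-13.79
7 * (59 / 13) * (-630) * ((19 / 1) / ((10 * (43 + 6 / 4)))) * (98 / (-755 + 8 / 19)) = 3467044 / 31239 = 110.98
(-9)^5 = -59049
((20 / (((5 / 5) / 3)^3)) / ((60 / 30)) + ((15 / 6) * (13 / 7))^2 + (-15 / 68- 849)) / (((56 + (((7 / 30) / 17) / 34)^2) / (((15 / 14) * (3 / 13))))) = -184862897878500 / 75079900240891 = -2.46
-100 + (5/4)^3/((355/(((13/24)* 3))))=-3634875/36352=-99.99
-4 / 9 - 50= -454 / 9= -50.44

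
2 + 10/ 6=11/ 3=3.67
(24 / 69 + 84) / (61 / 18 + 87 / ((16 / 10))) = 139680 / 95657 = 1.46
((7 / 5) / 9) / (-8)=-0.02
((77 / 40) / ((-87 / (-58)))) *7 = 539 / 60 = 8.98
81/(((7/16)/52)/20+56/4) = 1347840/232967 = 5.79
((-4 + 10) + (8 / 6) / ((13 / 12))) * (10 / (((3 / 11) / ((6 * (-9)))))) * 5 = -930600 / 13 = -71584.62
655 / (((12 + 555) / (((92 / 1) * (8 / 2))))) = 241040 / 567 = 425.11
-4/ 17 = -0.24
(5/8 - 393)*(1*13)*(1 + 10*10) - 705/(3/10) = -4140307/8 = -517538.38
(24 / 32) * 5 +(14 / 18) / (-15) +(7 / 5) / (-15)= 3.60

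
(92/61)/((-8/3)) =-69/122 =-0.57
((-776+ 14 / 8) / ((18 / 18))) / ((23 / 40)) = -30970 / 23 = -1346.52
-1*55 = -55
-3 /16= -0.19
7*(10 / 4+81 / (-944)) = 15953 / 944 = 16.90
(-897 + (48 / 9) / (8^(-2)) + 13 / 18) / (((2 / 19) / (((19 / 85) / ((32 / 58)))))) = -104574841 / 48960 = -2135.92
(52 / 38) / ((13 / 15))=30 / 19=1.58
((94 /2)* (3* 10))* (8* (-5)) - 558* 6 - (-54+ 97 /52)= -3104185 /52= -59695.87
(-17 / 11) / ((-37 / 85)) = 1445 / 407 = 3.55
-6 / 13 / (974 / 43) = -129 / 6331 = -0.02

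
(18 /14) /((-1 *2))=-9 /14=-0.64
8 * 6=48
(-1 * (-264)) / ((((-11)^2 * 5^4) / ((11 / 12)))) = 2 / 625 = 0.00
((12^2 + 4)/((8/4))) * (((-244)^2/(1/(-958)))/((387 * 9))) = -4220626112/3483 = -1211778.96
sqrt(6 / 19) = sqrt(114) / 19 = 0.56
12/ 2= 6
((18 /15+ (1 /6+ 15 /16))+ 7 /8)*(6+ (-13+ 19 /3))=-763 /360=-2.12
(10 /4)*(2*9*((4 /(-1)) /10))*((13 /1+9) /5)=-396 /5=-79.20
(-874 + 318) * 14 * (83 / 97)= -646072 / 97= -6660.54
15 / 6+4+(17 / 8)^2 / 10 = 4449 / 640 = 6.95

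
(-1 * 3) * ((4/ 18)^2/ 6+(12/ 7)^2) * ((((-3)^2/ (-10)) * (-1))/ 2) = -3509/ 882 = -3.98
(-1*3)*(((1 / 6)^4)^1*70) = -35 / 216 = -0.16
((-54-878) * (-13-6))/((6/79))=699466/3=233155.33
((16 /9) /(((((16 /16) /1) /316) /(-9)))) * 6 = -30336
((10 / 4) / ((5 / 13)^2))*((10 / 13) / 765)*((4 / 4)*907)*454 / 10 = 699.75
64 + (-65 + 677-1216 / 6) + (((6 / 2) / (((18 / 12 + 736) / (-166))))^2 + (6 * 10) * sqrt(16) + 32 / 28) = 32663909836 / 45688125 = 714.93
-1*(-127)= 127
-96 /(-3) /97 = 32 /97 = 0.33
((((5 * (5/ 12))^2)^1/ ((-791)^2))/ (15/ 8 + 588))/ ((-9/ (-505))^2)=159390625/ 4304874235662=0.00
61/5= 12.20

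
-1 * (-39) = 39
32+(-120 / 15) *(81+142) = -1752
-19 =-19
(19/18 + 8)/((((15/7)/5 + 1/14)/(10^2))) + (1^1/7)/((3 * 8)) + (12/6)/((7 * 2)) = 912875/504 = 1811.26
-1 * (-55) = 55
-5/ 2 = -2.50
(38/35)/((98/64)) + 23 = 40661/1715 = 23.71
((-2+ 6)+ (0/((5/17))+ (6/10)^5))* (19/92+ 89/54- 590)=-18616924079/7762500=-2398.32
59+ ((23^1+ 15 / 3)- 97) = -10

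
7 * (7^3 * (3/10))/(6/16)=9604/5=1920.80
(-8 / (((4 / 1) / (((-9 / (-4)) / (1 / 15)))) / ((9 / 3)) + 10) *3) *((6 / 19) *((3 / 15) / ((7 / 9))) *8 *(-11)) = 4618944 / 270389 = 17.08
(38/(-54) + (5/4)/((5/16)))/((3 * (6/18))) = 89/27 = 3.30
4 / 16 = 1 / 4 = 0.25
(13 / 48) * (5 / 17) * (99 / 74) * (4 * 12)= 6435 / 1258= 5.12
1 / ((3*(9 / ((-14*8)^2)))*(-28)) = -16.59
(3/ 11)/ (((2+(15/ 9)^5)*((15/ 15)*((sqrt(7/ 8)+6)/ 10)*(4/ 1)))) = 87480/ 11161601 - 3645*sqrt(14)/ 11161601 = 0.01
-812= -812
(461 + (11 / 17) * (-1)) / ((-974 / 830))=-3247790 / 8279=-392.29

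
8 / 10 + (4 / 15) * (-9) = -8 / 5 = -1.60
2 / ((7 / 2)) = 0.57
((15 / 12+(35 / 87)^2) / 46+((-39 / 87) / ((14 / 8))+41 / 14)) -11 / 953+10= 16844741789 / 1327239288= 12.69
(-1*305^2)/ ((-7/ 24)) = 2232600/ 7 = 318942.86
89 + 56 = 145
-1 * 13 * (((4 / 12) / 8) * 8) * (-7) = 91 / 3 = 30.33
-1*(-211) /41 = 5.15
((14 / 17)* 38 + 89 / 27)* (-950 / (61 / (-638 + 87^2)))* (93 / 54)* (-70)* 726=27449412462510500 / 83997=326790390877.18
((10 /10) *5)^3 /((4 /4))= 125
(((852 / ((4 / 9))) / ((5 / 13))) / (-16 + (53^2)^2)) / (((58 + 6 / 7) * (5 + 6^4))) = 58149 / 7048973209300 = 0.00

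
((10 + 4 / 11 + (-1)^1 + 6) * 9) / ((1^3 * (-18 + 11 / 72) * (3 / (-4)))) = 146016 / 14135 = 10.33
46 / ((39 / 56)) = 66.05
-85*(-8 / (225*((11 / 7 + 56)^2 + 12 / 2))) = 6664 / 7321635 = 0.00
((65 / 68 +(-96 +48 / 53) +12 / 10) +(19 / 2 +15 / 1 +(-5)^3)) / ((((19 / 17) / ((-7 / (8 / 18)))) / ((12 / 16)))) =658808829 / 322240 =2044.47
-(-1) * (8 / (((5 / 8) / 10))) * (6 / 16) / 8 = 6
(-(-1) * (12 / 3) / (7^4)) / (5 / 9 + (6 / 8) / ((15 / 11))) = 720 / 477799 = 0.00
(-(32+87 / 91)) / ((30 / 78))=-2999 / 35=-85.69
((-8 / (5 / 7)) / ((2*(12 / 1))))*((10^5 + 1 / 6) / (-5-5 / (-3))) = 4200007 / 300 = 14000.02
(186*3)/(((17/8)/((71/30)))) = 52824/85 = 621.46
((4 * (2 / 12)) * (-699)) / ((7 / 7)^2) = -466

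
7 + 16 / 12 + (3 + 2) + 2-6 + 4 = 40 / 3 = 13.33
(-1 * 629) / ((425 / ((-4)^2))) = -592 / 25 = -23.68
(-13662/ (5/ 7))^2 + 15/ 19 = 365834479.03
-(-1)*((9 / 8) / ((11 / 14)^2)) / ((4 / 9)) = 4.10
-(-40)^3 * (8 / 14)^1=256000 / 7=36571.43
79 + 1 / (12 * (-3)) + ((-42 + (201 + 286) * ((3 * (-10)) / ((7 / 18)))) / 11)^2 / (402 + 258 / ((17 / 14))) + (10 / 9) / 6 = 176017231577 / 9213372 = 19104.54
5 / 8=0.62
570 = 570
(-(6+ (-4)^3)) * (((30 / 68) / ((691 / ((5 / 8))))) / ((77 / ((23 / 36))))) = 16675 / 86833824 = 0.00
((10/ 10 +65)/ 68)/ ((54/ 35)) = 385/ 612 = 0.63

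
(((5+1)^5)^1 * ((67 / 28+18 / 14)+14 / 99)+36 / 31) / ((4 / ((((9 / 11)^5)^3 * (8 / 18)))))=1622118225594862418076 / 9971091380395158937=162.68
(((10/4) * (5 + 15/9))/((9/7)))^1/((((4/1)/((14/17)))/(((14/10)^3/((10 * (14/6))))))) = 0.31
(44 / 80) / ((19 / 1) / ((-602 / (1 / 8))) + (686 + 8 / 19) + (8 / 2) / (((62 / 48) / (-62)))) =0.00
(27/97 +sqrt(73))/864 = 1/3104 +sqrt(73)/864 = 0.01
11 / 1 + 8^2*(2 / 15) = 19.53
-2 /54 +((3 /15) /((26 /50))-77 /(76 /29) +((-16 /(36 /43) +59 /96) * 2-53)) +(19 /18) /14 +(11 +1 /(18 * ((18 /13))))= -241806443 /2240784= -107.91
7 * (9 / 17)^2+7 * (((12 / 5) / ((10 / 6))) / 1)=87003 / 7225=12.04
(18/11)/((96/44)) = 3/4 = 0.75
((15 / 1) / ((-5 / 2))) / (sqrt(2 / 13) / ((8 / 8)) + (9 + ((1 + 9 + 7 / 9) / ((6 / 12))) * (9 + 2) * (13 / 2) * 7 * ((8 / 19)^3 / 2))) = -122361216388398 / 8395270605395251 + 22864298166 * sqrt(26) / 8395270605395251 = -0.01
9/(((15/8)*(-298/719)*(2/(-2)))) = 8628/745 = 11.58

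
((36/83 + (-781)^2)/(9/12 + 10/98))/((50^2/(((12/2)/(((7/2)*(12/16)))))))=5670201488/8663125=654.52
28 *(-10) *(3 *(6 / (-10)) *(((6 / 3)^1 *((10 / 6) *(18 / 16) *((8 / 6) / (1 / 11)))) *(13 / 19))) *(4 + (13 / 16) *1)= 3468465 / 38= 91275.39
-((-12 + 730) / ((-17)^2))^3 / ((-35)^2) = -370146232 / 29568522025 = -0.01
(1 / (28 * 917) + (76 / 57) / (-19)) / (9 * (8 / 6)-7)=-102647 / 7317660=-0.01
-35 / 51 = -0.69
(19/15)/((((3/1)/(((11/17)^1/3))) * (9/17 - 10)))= -209/21735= -0.01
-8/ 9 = -0.89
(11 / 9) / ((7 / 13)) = 143 / 63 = 2.27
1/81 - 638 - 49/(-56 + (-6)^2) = -1029571/1620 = -635.54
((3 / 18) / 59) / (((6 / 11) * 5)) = 11 / 10620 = 0.00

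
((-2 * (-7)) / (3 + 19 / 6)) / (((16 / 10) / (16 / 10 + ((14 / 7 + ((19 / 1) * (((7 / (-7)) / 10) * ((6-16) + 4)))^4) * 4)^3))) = 790718344231753450979172 / 1806640625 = 437673288915305.69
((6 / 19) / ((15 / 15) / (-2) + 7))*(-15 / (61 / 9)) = -1620 / 15067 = -0.11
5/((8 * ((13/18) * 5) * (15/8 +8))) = 18/1027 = 0.02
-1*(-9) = 9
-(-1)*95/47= 95/47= 2.02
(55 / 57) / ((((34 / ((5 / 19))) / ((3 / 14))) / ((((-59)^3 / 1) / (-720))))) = 11295845 / 24744384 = 0.46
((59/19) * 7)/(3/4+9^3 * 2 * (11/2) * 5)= 1652/3047277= 0.00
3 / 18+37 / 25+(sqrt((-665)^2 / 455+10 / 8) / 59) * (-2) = 247 / 150 - sqrt(657865) / 767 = 0.59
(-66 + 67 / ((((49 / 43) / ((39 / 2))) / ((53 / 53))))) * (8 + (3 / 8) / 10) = 68087913 / 7840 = 8684.68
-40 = -40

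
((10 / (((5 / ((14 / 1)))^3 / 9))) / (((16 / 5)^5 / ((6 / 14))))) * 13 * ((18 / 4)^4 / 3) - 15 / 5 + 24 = 4723796721 / 1048576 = 4504.96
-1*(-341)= 341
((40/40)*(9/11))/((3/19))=57/11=5.18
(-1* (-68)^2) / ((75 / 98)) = -453152 / 75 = -6042.03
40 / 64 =5 / 8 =0.62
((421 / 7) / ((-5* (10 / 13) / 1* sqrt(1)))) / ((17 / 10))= -5473 / 595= -9.20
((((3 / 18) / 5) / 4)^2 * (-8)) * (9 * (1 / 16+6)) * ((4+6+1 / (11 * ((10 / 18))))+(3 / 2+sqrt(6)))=-124451 / 352000 - 97 * sqrt(6) / 3200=-0.43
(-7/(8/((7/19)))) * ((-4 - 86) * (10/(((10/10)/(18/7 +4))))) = 36225/19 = 1906.58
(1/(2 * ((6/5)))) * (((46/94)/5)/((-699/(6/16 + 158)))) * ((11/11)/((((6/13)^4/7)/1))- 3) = -5712772499/4087438848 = -1.40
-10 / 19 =-0.53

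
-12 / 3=-4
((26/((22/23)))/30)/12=299/3960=0.08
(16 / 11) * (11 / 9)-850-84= -932.22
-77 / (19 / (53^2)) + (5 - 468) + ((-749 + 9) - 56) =-240214 / 19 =-12642.84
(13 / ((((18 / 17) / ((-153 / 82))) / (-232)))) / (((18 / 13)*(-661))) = -1416389 / 243909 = -5.81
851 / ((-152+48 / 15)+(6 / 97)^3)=-3883423615 / 679027632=-5.72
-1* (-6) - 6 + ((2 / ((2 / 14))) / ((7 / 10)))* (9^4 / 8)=16402.50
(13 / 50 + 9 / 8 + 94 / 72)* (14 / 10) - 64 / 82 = 1101941 / 369000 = 2.99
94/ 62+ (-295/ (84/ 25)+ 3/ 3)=-222073/ 2604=-85.28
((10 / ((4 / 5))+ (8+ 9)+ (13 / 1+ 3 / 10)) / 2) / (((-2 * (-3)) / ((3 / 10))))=107 / 100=1.07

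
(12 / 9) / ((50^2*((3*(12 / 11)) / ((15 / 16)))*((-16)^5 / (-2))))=11 / 37748736000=0.00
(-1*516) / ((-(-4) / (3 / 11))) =-387 / 11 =-35.18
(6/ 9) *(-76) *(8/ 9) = -1216/ 27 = -45.04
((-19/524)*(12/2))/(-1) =57/262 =0.22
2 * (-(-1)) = 2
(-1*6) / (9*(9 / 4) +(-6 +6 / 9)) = -72 / 179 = -0.40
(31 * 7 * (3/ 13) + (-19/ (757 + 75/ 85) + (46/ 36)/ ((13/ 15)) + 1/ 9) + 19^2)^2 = 386910192863313025/ 2272339175184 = 170269.56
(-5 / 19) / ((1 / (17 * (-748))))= 63580 / 19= 3346.32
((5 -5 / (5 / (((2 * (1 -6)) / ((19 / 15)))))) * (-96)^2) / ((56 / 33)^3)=3234330 / 133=24318.27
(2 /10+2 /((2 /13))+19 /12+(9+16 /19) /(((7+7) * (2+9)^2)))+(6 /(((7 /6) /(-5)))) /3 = 545791 /87780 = 6.22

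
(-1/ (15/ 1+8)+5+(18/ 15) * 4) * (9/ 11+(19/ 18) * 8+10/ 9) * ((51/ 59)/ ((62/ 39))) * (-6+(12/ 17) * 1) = -12256218/ 42067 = -291.35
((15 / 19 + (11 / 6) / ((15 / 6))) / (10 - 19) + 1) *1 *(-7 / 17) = -14917 / 43605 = -0.34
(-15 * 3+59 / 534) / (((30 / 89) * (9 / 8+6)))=-47942 / 2565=-18.69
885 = 885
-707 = -707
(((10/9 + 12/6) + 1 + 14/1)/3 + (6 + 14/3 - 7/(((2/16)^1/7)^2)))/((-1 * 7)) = 592253/189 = 3133.61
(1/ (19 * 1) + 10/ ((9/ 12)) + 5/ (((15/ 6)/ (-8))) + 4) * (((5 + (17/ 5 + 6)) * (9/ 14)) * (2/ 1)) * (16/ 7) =273024/ 4655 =58.65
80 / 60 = 4 / 3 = 1.33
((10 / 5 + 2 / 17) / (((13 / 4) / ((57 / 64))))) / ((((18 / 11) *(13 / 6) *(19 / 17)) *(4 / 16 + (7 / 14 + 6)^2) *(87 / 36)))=594 / 416585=0.00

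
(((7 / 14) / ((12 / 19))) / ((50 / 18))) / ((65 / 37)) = 0.16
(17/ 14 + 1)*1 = 31/ 14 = 2.21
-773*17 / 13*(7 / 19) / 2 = -91987 / 494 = -186.21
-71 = -71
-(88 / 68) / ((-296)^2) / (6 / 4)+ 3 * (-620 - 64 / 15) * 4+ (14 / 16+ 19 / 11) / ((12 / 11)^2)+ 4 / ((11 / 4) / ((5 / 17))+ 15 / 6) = -79306169736019 / 10590145920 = -7488.68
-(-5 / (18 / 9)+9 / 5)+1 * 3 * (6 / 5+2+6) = 283 / 10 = 28.30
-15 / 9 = -5 / 3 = -1.67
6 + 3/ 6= 13/ 2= 6.50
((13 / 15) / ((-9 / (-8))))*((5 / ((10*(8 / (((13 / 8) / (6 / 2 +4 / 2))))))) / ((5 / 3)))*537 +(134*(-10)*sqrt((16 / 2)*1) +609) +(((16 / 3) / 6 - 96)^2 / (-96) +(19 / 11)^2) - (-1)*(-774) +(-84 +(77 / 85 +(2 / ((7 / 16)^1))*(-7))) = -2680*sqrt(2) - 366190108733 / 999702000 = -4156.39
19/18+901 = 16237/18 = 902.06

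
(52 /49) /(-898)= -26 /22001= -0.00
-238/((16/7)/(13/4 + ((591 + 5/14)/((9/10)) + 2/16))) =-39610459/576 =-68768.16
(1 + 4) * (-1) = -5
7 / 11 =0.64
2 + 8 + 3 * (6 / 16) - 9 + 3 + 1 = 6.12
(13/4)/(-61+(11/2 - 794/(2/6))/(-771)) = -10023/178618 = -0.06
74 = 74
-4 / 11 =-0.36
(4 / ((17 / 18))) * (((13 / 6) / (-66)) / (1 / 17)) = -26 / 11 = -2.36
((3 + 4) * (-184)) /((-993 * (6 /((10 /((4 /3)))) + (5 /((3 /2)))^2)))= 2415 /22177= 0.11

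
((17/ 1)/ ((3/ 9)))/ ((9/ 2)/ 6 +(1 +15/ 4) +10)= 102/ 31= 3.29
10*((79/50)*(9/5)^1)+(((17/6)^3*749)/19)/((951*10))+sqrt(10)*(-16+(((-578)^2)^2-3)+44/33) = 5568328673/195145200+334836357115*sqrt(10)/3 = 352948510667.51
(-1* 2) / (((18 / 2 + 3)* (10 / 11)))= -11 / 60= -0.18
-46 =-46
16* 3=48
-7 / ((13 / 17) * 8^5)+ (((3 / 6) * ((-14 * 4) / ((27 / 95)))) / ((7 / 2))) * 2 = -647498893 / 11501568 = -56.30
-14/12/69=-7/414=-0.02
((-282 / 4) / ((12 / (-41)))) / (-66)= -1927 / 528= -3.65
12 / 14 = 6 / 7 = 0.86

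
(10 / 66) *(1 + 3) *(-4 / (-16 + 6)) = 8 / 33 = 0.24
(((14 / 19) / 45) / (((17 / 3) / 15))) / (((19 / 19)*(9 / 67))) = 938 / 2907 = 0.32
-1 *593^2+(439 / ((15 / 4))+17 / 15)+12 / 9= -5272942 / 15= -351529.47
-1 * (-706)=706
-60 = -60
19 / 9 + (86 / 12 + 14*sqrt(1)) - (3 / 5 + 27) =-389 / 90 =-4.32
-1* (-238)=238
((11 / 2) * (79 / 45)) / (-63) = -869 / 5670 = -0.15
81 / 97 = 0.84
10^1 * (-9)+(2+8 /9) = -784 /9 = -87.11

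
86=86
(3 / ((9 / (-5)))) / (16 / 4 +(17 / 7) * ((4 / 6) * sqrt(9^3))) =-35 / 1002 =-0.03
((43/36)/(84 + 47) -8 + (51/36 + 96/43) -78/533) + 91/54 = -34955183/12471462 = -2.80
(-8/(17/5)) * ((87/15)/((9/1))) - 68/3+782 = 115946/153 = 757.82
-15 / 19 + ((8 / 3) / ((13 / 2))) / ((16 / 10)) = -395 / 741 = -0.53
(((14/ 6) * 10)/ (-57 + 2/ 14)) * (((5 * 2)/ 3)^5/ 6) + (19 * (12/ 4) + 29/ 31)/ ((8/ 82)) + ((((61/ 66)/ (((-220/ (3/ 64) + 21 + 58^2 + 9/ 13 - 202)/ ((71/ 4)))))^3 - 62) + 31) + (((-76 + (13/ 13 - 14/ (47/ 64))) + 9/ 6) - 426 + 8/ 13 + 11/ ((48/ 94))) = 43892869132612315243019291297161/ 1146483133151834942605975781376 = 38.28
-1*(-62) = 62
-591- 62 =-653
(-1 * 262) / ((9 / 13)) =-3406 / 9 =-378.44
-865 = -865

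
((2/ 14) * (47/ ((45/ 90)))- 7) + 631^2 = 2787172/ 7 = 398167.43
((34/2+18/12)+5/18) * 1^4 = 169/9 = 18.78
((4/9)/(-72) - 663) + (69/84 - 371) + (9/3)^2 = -2322851/2268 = -1024.18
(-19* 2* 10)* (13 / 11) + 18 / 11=-4922 / 11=-447.45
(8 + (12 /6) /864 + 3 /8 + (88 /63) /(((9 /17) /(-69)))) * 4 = -58355 /84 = -694.70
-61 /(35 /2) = -122 /35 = -3.49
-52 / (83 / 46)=-2392 / 83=-28.82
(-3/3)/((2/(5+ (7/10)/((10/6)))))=-271/100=-2.71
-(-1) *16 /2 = 8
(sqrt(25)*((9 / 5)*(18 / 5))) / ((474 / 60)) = 324 / 79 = 4.10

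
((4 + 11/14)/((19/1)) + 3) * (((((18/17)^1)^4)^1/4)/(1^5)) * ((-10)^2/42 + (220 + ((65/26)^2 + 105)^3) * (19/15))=4435029765561015/2488257632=1782383.67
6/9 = 2/3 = 0.67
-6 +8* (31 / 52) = -1.23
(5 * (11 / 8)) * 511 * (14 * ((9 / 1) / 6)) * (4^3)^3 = 19339837440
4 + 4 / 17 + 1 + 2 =123 / 17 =7.24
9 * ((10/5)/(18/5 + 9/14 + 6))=420/239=1.76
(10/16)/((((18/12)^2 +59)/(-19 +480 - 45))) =208/49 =4.24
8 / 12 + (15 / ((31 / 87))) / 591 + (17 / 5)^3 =91700948 / 2290125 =40.04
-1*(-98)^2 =-9604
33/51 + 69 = 1184/17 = 69.65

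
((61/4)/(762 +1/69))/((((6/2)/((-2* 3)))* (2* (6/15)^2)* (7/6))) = -315675/2944424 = -0.11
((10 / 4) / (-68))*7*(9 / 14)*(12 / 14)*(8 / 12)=-45 / 476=-0.09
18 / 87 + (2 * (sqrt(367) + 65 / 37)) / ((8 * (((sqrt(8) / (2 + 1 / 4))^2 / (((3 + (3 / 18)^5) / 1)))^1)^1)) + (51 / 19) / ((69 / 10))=32951395553 / 23047421952 + 23329 * sqrt(367) / 49152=10.52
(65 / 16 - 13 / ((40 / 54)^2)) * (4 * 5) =-1963 / 5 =-392.60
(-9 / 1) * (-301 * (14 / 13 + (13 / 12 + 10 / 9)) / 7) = 1266.02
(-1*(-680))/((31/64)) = 43520/31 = 1403.87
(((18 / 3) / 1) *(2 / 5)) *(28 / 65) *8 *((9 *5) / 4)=6048 / 65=93.05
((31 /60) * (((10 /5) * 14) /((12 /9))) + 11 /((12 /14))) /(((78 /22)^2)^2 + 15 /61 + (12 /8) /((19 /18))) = 24112833899 /162573871860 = 0.15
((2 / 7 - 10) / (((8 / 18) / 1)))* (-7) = 153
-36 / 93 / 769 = -12 / 23839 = -0.00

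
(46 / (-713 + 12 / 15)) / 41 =-230 / 146001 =-0.00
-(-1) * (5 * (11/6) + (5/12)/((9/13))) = 1055/108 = 9.77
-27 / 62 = -0.44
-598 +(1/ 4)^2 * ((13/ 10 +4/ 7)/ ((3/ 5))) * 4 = -100333/ 168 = -597.22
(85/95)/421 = 17/7999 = 0.00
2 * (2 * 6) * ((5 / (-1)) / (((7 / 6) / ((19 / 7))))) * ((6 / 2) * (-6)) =246240 / 49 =5025.31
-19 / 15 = -1.27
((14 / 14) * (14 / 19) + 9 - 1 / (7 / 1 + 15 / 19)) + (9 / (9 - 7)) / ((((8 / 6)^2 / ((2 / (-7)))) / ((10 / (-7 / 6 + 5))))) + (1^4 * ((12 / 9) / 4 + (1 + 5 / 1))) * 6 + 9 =12387159 / 226366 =54.72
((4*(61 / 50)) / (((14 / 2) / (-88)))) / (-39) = 10736 / 6825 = 1.57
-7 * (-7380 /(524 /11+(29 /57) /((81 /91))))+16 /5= 13157455492 /12241685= 1074.81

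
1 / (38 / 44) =22 / 19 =1.16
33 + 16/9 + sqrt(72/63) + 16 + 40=2 * sqrt(14)/7 + 817/9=91.85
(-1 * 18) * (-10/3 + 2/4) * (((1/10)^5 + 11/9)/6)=18700153/1800000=10.39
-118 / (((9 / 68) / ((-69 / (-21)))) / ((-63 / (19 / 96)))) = 932473.26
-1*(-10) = 10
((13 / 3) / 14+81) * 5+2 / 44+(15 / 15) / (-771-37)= 75889553 / 186648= 406.59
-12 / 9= -4 / 3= -1.33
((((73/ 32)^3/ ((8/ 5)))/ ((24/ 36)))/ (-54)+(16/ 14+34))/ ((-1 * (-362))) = 2307931669/ 23913824256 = 0.10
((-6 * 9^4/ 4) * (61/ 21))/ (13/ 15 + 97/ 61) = -366202215/ 31472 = -11635.81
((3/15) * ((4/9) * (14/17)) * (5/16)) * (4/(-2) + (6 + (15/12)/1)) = 49/408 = 0.12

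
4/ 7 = 0.57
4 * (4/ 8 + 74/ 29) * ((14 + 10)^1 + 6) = 10620/ 29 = 366.21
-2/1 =-2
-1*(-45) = 45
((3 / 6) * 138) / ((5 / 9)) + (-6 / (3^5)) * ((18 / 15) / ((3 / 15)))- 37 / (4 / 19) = -27917 / 540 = -51.70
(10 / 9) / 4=5 / 18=0.28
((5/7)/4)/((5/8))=2/7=0.29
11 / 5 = 2.20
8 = 8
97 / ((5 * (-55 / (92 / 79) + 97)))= 8924 / 22895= 0.39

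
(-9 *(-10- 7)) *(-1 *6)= -918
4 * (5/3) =20/3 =6.67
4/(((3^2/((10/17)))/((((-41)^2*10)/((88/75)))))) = 2101250/561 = 3745.54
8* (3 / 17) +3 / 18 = 161 / 102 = 1.58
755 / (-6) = -755 / 6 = -125.83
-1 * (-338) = 338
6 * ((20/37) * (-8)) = -960/37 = -25.95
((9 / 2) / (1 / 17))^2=23409 / 4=5852.25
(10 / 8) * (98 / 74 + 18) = 3575 / 148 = 24.16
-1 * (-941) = 941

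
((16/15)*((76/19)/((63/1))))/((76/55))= 176/3591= 0.05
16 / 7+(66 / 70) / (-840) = 2.28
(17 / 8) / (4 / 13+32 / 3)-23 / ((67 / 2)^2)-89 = -1365298705 / 15370336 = -88.83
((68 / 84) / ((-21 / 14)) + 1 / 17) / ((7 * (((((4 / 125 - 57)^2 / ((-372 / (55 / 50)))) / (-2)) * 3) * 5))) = -3991250000 / 4181789497347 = -0.00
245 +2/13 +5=3252/13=250.15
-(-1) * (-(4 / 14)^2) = -4 / 49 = -0.08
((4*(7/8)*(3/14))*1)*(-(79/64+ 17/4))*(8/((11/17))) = -17901/352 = -50.86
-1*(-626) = 626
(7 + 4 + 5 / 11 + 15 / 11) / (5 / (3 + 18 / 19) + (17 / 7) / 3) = 14805 / 2398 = 6.17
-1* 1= -1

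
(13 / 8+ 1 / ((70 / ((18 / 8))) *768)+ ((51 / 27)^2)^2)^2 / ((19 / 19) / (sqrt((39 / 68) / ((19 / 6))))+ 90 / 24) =592493321444708307637 / 6548828412460400640 - 45576409341900639049 *sqrt(8398) / 73674319640179507200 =33.78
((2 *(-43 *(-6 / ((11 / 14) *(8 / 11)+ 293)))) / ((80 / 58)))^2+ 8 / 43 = 3651783963 / 2017667500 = 1.81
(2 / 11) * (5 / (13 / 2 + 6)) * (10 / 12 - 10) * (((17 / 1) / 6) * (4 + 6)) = -170 / 9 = -18.89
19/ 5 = 3.80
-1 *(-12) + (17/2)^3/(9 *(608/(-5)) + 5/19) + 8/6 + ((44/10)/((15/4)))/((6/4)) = 2535968369/187097400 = 13.55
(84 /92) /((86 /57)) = 1197 /1978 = 0.61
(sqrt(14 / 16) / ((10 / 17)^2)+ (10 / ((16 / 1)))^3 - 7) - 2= -4483 / 512+ 289 *sqrt(14) / 400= -6.05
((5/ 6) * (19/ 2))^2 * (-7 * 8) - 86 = -64723/ 18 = -3595.72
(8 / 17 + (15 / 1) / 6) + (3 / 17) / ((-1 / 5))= 71 / 34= 2.09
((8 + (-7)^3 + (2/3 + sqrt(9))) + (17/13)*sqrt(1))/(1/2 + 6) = -25742/507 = -50.77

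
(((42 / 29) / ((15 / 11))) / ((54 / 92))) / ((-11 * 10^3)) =-161 / 978750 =-0.00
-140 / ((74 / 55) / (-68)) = 261800 / 37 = 7075.68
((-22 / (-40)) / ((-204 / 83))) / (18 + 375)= -913 / 1603440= -0.00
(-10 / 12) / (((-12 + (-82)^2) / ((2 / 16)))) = -5 / 322176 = -0.00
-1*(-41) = 41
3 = 3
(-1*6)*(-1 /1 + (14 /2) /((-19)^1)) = 156 /19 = 8.21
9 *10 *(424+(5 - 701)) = -24480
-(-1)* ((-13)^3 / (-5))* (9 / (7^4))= 19773 / 12005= 1.65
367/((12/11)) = 336.42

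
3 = 3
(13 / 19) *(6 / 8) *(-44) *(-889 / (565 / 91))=34705671 / 10735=3232.95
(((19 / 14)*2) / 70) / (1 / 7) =19 / 70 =0.27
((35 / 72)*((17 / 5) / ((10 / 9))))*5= 119 / 16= 7.44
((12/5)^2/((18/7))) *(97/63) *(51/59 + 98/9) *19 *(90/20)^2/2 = 11502163/1475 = 7798.08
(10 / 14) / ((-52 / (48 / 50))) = -6 / 455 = -0.01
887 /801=1.11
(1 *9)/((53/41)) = 6.96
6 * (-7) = -42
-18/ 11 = -1.64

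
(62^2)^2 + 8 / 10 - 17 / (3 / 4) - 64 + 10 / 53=11747119006 / 795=14776250.32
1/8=0.12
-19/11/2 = -19/22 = -0.86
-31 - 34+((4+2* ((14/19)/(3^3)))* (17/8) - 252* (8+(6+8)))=-2872997/513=-5600.38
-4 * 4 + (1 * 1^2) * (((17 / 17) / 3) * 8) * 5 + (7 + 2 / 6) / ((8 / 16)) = 12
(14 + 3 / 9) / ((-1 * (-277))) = 43 / 831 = 0.05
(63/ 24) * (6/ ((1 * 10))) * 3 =189/ 40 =4.72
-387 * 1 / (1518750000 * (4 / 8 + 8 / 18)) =-0.00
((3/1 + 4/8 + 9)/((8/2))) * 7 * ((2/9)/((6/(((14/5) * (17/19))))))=2.03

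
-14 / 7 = -2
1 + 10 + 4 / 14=79 / 7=11.29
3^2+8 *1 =17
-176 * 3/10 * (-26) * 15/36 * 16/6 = 4576/3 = 1525.33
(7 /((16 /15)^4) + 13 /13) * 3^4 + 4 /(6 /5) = 102693733 /196608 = 522.33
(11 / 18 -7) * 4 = -230 / 9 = -25.56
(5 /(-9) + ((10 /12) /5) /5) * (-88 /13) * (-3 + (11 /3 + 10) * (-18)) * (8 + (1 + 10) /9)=-14246452 /1755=-8117.64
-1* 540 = -540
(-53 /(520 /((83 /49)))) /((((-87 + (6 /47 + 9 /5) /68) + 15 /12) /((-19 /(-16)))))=804593 /336417536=0.00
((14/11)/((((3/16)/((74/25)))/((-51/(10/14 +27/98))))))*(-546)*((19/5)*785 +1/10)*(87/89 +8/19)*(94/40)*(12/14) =97396808654972736/20503375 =4750281778.24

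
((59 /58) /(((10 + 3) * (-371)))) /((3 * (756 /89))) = -5251 /634436712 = -0.00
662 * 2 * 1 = 1324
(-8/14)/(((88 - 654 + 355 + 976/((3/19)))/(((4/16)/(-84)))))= 0.00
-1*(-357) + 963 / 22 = 8817 / 22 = 400.77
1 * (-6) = -6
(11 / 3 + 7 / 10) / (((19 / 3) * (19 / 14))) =0.51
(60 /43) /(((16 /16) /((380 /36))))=1900 /129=14.73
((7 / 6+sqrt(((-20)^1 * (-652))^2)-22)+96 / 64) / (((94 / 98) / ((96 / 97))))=61249216 / 4559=13434.79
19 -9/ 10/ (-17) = 19.05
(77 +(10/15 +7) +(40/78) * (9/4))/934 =3347/36426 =0.09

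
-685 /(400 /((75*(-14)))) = 14385 /8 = 1798.12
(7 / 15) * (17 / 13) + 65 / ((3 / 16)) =22573 / 65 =347.28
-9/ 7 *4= -36/ 7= -5.14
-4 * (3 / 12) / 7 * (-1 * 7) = 1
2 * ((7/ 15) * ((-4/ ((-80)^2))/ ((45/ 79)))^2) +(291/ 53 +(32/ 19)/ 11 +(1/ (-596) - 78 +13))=-3809026065135786049/ 64170390240000000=-59.36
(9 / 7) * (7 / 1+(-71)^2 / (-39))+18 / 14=-14187 / 91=-155.90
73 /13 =5.62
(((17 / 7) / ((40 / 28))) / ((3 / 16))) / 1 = 136 / 15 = 9.07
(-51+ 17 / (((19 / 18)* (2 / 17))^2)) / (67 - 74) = -379542 / 2527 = -150.19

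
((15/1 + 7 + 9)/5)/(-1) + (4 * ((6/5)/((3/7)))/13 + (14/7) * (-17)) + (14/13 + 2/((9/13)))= -20693/585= -35.37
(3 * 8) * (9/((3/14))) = 1008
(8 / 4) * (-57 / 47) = -114 / 47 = -2.43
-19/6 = -3.17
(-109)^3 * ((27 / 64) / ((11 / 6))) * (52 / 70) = -1363665537 / 6160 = -221374.28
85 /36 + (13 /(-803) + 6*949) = 164669939 /28908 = 5696.34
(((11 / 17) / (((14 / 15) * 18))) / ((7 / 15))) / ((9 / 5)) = 0.05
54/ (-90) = -3/ 5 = -0.60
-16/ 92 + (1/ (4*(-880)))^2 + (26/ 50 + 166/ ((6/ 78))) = 615083741207/ 284979200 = 2158.35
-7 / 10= -0.70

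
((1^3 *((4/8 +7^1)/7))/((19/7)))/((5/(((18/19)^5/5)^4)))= 19122354324594117261656064/446380934808358253546097761875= 0.00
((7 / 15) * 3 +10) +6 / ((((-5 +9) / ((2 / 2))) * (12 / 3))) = 471 / 40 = 11.78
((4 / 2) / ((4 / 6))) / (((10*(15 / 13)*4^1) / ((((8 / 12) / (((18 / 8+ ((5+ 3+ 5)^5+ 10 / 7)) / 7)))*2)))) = 1274 / 779723025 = 0.00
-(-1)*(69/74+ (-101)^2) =754943/74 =10201.93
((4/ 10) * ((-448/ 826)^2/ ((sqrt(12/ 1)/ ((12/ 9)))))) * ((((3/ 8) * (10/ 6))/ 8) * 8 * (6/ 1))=1024 * sqrt(3)/ 10443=0.17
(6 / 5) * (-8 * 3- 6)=-36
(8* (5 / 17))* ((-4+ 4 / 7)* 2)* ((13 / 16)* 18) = -28080 / 119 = -235.97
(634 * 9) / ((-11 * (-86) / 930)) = 2653290 / 473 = 5609.49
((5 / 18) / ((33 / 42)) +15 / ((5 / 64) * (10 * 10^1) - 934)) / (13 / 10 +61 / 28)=0.10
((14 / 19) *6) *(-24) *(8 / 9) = -1792 / 19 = -94.32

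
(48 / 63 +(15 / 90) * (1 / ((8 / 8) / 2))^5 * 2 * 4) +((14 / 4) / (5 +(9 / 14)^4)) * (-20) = 41563024 / 1390487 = 29.89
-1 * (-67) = 67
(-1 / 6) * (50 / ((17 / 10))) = -4.90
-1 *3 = -3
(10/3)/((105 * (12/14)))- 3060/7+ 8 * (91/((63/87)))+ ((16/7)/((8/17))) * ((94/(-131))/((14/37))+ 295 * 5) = 1338548663/173313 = 7723.30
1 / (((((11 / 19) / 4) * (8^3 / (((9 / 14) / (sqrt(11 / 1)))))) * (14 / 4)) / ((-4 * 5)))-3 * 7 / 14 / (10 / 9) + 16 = 293 / 20-855 * sqrt(11) / 189728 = 14.64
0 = 0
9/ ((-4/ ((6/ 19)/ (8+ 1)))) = -0.08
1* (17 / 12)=17 / 12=1.42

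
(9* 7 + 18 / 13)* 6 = 386.31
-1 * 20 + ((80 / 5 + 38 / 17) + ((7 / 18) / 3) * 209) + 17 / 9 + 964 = 909937 / 918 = 991.22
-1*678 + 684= 6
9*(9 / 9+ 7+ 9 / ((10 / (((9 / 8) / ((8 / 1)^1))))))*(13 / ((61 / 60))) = 1825551 / 1952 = 935.22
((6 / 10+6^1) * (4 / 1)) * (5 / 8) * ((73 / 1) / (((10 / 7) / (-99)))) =-1669437 / 20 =-83471.85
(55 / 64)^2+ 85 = 351185 / 4096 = 85.74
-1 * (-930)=930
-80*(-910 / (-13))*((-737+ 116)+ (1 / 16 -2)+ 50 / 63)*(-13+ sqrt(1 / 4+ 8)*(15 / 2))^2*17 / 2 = 2699646158825 / 144 -17324217625*sqrt(33) / 6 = 2160867194.77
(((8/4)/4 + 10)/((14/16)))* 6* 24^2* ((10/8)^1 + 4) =217728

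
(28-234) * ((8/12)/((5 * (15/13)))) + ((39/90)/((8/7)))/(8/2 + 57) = -5226091/219600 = -23.80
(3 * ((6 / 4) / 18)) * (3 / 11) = 3 / 44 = 0.07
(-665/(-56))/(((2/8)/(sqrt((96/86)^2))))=2280/43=53.02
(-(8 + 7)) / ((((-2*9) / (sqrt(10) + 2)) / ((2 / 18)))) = 0.48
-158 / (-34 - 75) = 158 / 109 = 1.45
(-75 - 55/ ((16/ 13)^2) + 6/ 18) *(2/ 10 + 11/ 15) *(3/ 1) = -596603/ 1920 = -310.73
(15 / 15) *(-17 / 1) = -17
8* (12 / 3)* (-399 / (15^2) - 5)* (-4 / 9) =65024 / 675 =96.33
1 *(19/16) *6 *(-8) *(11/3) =-209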